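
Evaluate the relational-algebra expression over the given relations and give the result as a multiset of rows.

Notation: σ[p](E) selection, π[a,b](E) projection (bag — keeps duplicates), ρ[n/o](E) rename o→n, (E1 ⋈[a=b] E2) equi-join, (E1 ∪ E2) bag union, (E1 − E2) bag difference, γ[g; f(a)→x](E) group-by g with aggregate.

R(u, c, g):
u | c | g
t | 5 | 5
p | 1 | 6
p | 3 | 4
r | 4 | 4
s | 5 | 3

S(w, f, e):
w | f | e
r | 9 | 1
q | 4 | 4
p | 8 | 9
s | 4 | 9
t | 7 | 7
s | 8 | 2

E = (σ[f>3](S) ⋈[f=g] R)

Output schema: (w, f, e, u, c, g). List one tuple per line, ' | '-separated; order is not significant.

Subexpression sizes:
  S → 6
  σ[f>3](S) → 6
  R → 5
  (σ[f>3](S) ⋈[f=g] R) → 4

== RESULT ==
w | f | e | u | c | g
q | 4 | 4 | p | 3 | 4
q | 4 | 4 | r | 4 | 4
s | 4 | 9 | p | 3 | 4
s | 4 | 9 | r | 4 | 4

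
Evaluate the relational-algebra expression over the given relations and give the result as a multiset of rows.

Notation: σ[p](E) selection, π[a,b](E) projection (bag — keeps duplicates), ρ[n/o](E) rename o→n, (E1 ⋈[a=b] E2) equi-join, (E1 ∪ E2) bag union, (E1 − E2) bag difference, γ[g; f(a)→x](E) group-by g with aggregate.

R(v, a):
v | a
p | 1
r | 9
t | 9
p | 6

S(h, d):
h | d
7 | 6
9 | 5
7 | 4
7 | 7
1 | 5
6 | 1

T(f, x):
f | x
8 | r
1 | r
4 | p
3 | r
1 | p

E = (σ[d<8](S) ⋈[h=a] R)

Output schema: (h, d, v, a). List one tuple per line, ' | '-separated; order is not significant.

Row counts bottom-up:
  S → 6
  σ[d<8](S) → 6
  R → 4
  (σ[d<8](S) ⋈[h=a] R) → 4

== RESULT ==
h | d | v | a
1 | 5 | p | 1
6 | 1 | p | 6
9 | 5 | r | 9
9 | 5 | t | 9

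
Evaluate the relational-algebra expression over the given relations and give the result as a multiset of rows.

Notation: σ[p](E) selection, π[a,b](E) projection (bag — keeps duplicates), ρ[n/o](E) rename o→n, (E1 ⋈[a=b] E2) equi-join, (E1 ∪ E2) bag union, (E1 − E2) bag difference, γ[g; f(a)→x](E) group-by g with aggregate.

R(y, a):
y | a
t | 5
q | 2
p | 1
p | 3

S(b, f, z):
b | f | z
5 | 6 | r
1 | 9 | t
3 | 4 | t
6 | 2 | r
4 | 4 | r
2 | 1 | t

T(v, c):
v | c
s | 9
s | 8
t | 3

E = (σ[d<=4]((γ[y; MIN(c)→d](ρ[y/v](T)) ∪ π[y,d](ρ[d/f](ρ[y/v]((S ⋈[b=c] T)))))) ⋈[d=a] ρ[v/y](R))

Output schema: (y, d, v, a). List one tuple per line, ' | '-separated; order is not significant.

Stepwise |·|:
  T → 3
  ρ[y/v](T) → 3
  γ[y; MIN(c)→d](ρ[y/v](T)) → 2
  S → 6
  T → 3
  (S ⋈[b=c] T) → 1
  ρ[y/v]((S ⋈[b=c] T)) → 1
  ρ[d/f](ρ[y/v]((S ⋈[b=c] T))) → 1
  π[y,d](ρ[d/f](ρ[y/v]((S ⋈[b=c] T)))) → 1
  (γ[y; MIN(c)→d](ρ[y/v](T)) ∪ π[y,d](ρ[d/f](ρ[y/v]((S ⋈[b=c] T))))) → 3
  σ[d<=4]((γ[y; MIN(c)→d](ρ[y/v](T)) ∪ π[y,d](ρ[d/f](ρ[y/v]((S ⋈[b=c] T)))))) → 2
  R → 4
  ρ[v/y](R) → 4
  (σ[d<=4]((γ[y; MIN(c)→d](ρ[y/v](T)) ∪ π[y,d](ρ[d/f](ρ[y/v]((S ⋈[b=c] T)))))) ⋈[d=a] ρ[v/y](R)) → 1

== RESULT ==
y | d | v | a
t | 3 | p | 3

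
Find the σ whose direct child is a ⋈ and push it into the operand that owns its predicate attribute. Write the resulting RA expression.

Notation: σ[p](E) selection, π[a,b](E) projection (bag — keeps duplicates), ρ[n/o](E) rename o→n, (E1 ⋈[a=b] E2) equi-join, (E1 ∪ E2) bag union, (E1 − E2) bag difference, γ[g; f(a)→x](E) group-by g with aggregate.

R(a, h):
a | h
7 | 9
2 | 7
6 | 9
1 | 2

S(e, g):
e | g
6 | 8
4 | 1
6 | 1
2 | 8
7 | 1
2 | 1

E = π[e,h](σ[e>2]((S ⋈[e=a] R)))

σ filters on e, owned by the left side.
E' = π[e,h]((σ[e>2](S) ⋈[e=a] R))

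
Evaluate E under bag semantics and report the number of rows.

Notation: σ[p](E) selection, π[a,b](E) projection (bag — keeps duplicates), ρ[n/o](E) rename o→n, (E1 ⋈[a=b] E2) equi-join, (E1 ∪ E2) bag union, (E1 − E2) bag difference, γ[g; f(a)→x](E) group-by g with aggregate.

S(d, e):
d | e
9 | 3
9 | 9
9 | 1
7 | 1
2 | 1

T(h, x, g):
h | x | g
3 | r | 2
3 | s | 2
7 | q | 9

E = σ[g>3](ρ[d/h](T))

Stepwise |·|:
  T → 3
  ρ[d/h](T) → 3
  σ[g>3](ρ[d/h](T)) → 1

|E| = 1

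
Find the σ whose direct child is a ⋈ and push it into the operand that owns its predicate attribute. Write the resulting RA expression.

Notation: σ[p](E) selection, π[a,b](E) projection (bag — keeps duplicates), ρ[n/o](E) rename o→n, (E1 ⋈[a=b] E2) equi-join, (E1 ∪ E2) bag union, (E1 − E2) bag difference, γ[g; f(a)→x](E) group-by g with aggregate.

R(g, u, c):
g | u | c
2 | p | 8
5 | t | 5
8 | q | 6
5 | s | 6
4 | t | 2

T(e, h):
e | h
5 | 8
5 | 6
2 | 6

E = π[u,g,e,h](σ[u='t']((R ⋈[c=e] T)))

σ filters on u, owned by the left side.
E' = π[u,g,e,h]((σ[u='t'](R) ⋈[c=e] T))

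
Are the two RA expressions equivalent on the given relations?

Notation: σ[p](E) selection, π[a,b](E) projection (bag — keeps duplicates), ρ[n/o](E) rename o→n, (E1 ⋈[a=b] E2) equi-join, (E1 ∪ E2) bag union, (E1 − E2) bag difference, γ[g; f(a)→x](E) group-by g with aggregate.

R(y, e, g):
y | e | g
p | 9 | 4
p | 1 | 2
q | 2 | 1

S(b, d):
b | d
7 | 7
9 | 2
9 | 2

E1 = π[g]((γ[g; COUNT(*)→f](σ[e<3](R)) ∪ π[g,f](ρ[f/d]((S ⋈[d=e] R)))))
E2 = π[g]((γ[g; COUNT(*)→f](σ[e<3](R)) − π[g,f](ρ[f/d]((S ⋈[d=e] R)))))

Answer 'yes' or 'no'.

E1 subexpression sizes:
  R → 3
  σ[e<3](R) → 2
  γ[g; COUNT(*)→f](σ[e<3](R)) → 2
  S → 3
  R → 3
  (S ⋈[d=e] R) → 2
  ρ[f/d]((S ⋈[d=e] R)) → 2
  π[g,f](ρ[f/d]((S ⋈[d=e] R))) → 2
  (γ[g; COUNT(*)→f](σ[e<3](R)) ∪ π[g,f](ρ[f/d]((S ⋈[d=e] R)))) → 4
  π[g]((γ[g; COUNT(*)→f](σ[e<3](R)) ∪ π[g,f](ρ[f/d]((S ⋈[d=e] R))))) → 4
E2 subexpression sizes:
  R → 3
  σ[e<3](R) → 2
  γ[g; COUNT(*)→f](σ[e<3](R)) → 2
  S → 3
  R → 3
  (S ⋈[d=e] R) → 2
  ρ[f/d]((S ⋈[d=e] R)) → 2
  π[g,f](ρ[f/d]((S ⋈[d=e] R))) → 2
  (γ[g; COUNT(*)→f](σ[e<3](R)) − π[g,f](ρ[f/d]((S ⋈[d=e] R)))) → 2
  π[g]((γ[g; COUNT(*)→f](σ[e<3](R)) − π[g,f](ρ[f/d]((S ⋈[d=e] R))))) → 2

E1 result:
g
1
1
1
2
E2 result:
g
1
2
Witness: (1,) appears 3× in E1 but 1× in E2.

no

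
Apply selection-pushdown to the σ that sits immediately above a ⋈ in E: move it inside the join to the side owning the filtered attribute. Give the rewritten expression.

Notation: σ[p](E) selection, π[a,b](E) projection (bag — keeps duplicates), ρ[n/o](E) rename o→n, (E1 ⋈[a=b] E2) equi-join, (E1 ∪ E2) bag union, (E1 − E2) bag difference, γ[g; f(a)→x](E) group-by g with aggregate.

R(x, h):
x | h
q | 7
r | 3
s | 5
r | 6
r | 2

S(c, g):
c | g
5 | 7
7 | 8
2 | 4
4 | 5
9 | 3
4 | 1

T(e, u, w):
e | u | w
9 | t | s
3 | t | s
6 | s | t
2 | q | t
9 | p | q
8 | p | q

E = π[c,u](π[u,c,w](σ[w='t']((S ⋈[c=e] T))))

σ filters on w, owned by the right side.
E' = π[c,u](π[u,c,w]((S ⋈[c=e] σ[w='t'](T))))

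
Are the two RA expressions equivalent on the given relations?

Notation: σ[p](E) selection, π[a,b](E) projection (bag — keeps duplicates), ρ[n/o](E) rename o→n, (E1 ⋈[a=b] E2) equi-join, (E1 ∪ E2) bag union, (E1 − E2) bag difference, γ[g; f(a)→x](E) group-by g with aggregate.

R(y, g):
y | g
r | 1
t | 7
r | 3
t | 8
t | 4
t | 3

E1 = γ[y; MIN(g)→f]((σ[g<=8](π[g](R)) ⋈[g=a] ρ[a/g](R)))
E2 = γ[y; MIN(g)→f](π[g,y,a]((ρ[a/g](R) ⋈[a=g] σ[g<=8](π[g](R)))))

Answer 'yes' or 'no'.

E1 row counts bottom-up:
  R → 6
  π[g](R) → 6
  σ[g<=8](π[g](R)) → 6
  R → 6
  ρ[a/g](R) → 6
  (σ[g<=8](π[g](R)) ⋈[g=a] ρ[a/g](R)) → 8
  γ[y; MIN(g)→f]((σ[g<=8](π[g](R)) ⋈[g=a] ρ[a/g](R))) → 2
E2 row counts bottom-up:
  R → 6
  ρ[a/g](R) → 6
  R → 6
  π[g](R) → 6
  σ[g<=8](π[g](R)) → 6
  (ρ[a/g](R) ⋈[a=g] σ[g<=8](π[g](R))) → 8
  π[g,y,a]((ρ[a/g](R) ⋈[a=g] σ[g<=8](π[g](R)))) → 8
  γ[y; MIN(g)→f](π[g,y,a]((ρ[a/g](R) ⋈[a=g] σ[g<=8](π[g](R))))) → 2

E1 and E2 produce the same multiset:
y | f
r | 1
t | 3

yes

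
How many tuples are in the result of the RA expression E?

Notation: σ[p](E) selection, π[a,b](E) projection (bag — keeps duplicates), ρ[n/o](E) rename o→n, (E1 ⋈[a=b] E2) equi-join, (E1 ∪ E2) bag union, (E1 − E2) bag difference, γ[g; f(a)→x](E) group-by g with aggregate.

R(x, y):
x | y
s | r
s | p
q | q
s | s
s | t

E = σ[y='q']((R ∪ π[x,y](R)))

Row counts bottom-up:
  R → 5
  R → 5
  π[x,y](R) → 5
  (R ∪ π[x,y](R)) → 10
  σ[y='q']((R ∪ π[x,y](R))) → 2

|E| = 2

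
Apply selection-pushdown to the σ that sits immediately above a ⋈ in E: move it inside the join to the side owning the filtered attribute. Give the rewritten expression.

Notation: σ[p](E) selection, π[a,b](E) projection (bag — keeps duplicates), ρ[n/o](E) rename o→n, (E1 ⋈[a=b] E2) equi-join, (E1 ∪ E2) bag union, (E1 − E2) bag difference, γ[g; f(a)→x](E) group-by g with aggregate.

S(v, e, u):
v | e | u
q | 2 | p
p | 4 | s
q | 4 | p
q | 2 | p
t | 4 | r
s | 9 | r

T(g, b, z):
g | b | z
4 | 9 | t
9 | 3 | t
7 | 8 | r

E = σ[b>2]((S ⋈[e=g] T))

σ filters on b, owned by the right side.
E' = (S ⋈[e=g] σ[b>2](T))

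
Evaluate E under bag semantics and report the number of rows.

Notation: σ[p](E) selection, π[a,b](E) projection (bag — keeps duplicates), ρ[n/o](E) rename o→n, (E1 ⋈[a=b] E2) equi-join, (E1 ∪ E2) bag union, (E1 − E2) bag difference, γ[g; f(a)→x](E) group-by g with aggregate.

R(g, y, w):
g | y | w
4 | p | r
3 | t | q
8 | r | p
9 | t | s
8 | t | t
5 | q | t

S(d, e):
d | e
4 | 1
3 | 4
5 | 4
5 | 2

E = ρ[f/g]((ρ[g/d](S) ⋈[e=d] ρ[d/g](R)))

Stepwise |·|:
  S → 4
  ρ[g/d](S) → 4
  R → 6
  ρ[d/g](R) → 6
  (ρ[g/d](S) ⋈[e=d] ρ[d/g](R)) → 2
  ρ[f/g]((ρ[g/d](S) ⋈[e=d] ρ[d/g](R))) → 2

|E| = 2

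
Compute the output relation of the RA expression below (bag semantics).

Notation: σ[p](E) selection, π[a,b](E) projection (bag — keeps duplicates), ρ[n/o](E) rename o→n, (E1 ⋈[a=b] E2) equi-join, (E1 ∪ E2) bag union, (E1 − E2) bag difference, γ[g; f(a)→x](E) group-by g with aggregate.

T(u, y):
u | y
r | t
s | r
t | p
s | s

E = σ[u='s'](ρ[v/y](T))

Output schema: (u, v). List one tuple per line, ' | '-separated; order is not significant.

Subexpression sizes:
  T → 4
  ρ[v/y](T) → 4
  σ[u='s'](ρ[v/y](T)) → 2

== RESULT ==
u | v
s | r
s | s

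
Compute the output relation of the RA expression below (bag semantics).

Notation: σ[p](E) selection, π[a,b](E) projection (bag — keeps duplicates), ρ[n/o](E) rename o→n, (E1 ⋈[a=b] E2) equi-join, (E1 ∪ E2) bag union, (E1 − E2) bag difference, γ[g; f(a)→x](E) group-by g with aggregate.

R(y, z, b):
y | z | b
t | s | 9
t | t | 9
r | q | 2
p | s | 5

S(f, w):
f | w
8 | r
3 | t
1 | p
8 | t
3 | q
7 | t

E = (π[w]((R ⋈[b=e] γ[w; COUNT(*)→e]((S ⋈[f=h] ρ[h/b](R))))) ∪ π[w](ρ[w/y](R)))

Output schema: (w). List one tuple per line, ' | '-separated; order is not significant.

Row counts bottom-up:
  R → 4
  S → 6
  R → 4
  ρ[h/b](R) → 4
  (S ⋈[f=h] ρ[h/b](R)) → 0
  γ[w; COUNT(*)→e]((S ⋈[f=h] ρ[h/b](R))) → 0
  (R ⋈[b=e] γ[w; COUNT(*)→e]((S ⋈[f=h] ρ[h/b](R)))) → 0
  π[w]((R ⋈[b=e] γ[w; COUNT(*)→e]((S ⋈[f=h] ρ[h/b](R))))) → 0
  R → 4
  ρ[w/y](R) → 4
  π[w](ρ[w/y](R)) → 4
  (π[w]((R ⋈[b=e] γ[w; COUNT(*)→e]((S ⋈[f=h] ρ[h/b](R))))) ∪ π[w](ρ[w/y](R))) → 4

== RESULT ==
w
p
r
t
t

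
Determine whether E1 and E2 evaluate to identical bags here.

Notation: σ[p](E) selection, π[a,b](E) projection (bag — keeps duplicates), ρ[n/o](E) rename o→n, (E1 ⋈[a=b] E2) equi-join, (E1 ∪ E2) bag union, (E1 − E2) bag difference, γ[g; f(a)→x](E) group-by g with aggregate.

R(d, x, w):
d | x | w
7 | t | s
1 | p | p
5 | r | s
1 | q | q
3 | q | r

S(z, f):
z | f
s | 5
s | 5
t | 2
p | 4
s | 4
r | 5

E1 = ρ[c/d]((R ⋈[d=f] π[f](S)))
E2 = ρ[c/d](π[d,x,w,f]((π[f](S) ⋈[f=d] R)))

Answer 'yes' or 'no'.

E1 stepwise |·|:
  R → 5
  S → 6
  π[f](S) → 6
  (R ⋈[d=f] π[f](S)) → 3
  ρ[c/d]((R ⋈[d=f] π[f](S))) → 3
E2 stepwise |·|:
  S → 6
  π[f](S) → 6
  R → 5
  (π[f](S) ⋈[f=d] R) → 3
  π[d,x,w,f]((π[f](S) ⋈[f=d] R)) → 3
  ρ[c/d](π[d,x,w,f]((π[f](S) ⋈[f=d] R))) → 3

E1 and E2 produce the same multiset:
c | x | w | f
5 | r | s | 5
5 | r | s | 5
5 | r | s | 5

yes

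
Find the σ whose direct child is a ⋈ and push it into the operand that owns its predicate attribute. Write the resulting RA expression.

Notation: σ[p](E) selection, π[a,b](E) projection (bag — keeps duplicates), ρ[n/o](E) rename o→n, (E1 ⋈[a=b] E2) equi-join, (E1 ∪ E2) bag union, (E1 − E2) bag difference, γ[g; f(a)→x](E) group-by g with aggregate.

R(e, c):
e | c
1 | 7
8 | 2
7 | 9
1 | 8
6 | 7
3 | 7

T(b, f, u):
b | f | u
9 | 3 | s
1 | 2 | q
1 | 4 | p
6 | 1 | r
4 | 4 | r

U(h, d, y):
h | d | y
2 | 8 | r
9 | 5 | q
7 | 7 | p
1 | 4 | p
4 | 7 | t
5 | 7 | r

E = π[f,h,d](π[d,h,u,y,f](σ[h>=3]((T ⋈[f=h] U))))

σ filters on h, owned by the right side.
E' = π[f,h,d](π[d,h,u,y,f]((T ⋈[f=h] σ[h>=3](U))))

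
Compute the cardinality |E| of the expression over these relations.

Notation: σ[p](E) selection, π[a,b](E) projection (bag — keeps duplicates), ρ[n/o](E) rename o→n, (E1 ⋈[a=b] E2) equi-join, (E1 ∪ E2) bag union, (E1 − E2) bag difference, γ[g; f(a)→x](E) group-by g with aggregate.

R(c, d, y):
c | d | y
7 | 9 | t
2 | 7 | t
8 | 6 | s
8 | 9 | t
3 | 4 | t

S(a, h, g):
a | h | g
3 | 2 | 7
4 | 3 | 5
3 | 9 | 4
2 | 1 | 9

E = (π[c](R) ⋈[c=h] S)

Per-node cardinality:
  R → 5
  π[c](R) → 5
  S → 4
  (π[c](R) ⋈[c=h] S) → 2

|E| = 2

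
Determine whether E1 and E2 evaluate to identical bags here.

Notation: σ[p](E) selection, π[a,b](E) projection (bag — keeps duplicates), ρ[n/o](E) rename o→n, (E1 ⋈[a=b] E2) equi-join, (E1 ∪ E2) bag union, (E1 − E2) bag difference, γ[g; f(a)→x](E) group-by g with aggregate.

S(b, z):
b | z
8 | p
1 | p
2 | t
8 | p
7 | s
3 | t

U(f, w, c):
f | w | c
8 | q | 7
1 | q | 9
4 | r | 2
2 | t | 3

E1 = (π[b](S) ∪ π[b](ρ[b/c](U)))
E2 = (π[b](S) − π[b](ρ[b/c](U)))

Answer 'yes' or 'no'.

E1 row counts bottom-up:
  S → 6
  π[b](S) → 6
  U → 4
  ρ[b/c](U) → 4
  π[b](ρ[b/c](U)) → 4
  (π[b](S) ∪ π[b](ρ[b/c](U))) → 10
E2 row counts bottom-up:
  S → 6
  π[b](S) → 6
  U → 4
  ρ[b/c](U) → 4
  π[b](ρ[b/c](U)) → 4
  (π[b](S) − π[b](ρ[b/c](U))) → 3

E1 result:
b
1
2
2
3
3
7
7
8
8
9
E2 result:
b
1
8
8
Witness: (7,) appears 2× in E1 but 0× in E2.

no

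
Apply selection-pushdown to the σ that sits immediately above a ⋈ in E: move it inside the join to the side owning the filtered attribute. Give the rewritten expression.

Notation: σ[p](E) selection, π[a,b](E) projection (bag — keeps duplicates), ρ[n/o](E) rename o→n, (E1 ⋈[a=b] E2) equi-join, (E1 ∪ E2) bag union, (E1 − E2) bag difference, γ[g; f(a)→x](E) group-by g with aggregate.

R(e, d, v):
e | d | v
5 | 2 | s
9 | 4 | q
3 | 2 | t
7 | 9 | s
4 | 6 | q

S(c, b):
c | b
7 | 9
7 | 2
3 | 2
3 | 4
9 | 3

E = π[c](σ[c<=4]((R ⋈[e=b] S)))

σ filters on c, owned by the right side.
E' = π[c]((R ⋈[e=b] σ[c<=4](S)))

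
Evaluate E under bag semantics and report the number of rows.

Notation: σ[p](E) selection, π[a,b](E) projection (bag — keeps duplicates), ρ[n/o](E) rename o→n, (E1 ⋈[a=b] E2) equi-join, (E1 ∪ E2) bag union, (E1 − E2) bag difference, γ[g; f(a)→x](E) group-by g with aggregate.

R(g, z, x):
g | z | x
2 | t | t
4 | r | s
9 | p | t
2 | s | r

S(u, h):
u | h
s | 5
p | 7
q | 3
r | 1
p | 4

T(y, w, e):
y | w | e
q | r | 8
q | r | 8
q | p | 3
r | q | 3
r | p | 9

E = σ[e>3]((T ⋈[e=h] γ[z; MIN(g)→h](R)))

Subexpression sizes:
  T → 5
  R → 4
  γ[z; MIN(g)→h](R) → 4
  (T ⋈[e=h] γ[z; MIN(g)→h](R)) → 1
  σ[e>3]((T ⋈[e=h] γ[z; MIN(g)→h](R))) → 1

|E| = 1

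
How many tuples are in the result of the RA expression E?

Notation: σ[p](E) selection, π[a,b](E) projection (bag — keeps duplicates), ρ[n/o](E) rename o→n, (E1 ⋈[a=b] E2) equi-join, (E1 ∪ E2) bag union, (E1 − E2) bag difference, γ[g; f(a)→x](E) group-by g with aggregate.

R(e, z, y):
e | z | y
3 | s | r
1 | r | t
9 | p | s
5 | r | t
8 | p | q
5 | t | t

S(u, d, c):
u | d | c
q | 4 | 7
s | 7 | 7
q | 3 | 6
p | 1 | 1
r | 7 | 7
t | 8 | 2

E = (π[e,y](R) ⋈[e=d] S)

Stepwise |·|:
  R → 6
  π[e,y](R) → 6
  S → 6
  (π[e,y](R) ⋈[e=d] S) → 3

|E| = 3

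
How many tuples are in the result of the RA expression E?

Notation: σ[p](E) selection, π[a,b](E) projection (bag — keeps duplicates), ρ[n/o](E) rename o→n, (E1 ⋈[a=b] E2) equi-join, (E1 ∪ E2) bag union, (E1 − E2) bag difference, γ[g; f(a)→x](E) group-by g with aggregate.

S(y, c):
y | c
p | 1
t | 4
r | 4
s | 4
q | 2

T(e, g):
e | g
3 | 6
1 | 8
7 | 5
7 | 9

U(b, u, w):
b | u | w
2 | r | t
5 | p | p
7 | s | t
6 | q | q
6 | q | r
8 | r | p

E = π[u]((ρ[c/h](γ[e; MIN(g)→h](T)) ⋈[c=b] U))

Row counts bottom-up:
  T → 4
  γ[e; MIN(g)→h](T) → 3
  ρ[c/h](γ[e; MIN(g)→h](T)) → 3
  U → 6
  (ρ[c/h](γ[e; MIN(g)→h](T)) ⋈[c=b] U) → 4
  π[u]((ρ[c/h](γ[e; MIN(g)→h](T)) ⋈[c=b] U)) → 4

|E| = 4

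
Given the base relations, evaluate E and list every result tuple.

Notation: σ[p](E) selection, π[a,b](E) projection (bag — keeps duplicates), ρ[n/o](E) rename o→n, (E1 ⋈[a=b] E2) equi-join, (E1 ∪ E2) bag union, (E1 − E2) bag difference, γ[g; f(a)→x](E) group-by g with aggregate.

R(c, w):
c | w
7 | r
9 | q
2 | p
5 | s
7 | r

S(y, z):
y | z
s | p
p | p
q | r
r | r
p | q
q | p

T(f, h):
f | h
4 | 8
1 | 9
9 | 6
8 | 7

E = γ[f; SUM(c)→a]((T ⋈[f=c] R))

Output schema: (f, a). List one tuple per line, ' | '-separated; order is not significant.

Stepwise |·|:
  T → 4
  R → 5
  (T ⋈[f=c] R) → 1
  γ[f; SUM(c)→a]((T ⋈[f=c] R)) → 1

== RESULT ==
f | a
9 | 9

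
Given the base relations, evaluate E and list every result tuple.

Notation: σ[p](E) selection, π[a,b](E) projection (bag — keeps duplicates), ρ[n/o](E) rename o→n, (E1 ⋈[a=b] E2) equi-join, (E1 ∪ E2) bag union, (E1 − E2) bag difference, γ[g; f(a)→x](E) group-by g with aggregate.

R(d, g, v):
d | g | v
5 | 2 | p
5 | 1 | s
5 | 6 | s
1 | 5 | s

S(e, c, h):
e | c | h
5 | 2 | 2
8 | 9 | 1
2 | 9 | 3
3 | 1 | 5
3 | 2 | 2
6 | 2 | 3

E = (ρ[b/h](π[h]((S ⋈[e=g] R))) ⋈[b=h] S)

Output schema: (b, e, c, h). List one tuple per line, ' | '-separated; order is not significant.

Subexpression sizes:
  S → 6
  R → 4
  (S ⋈[e=g] R) → 3
  π[h]((S ⋈[e=g] R)) → 3
  ρ[b/h](π[h]((S ⋈[e=g] R))) → 3
  S → 6
  (ρ[b/h](π[h]((S ⋈[e=g] R))) ⋈[b=h] S) → 6

== RESULT ==
b | e | c | h
2 | 3 | 2 | 2
2 | 5 | 2 | 2
3 | 2 | 9 | 3
3 | 2 | 9 | 3
3 | 6 | 2 | 3
3 | 6 | 2 | 3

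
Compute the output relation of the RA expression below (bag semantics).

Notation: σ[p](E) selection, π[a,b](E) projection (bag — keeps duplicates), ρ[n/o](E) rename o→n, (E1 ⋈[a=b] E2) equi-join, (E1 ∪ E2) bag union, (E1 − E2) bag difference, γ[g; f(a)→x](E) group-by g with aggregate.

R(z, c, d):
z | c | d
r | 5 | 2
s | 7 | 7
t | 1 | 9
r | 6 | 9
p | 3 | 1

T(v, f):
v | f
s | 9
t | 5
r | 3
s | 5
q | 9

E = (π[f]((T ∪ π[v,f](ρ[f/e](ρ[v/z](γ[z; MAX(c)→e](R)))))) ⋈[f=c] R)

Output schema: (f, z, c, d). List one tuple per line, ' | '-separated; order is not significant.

Subexpression sizes:
  T → 5
  R → 5
  γ[z; MAX(c)→e](R) → 4
  ρ[v/z](γ[z; MAX(c)→e](R)) → 4
  ρ[f/e](ρ[v/z](γ[z; MAX(c)→e](R))) → 4
  π[v,f](ρ[f/e](ρ[v/z](γ[z; MAX(c)→e](R)))) → 4
  (T ∪ π[v,f](ρ[f/e](ρ[v/z](γ[z; MAX(c)→e](R))))) → 9
  π[f]((T ∪ π[v,f](ρ[f/e](ρ[v/z](γ[z; MAX(c)→e](R)))))) → 9
  R → 5
  (π[f]((T ∪ π[v,f](ρ[f/e](ρ[v/z](γ[z; MAX(c)→e](R)))))) ⋈[f=c] R) → 7

== RESULT ==
f | z | c | d
1 | t | 1 | 9
3 | p | 3 | 1
3 | p | 3 | 1
5 | r | 5 | 2
5 | r | 5 | 2
6 | r | 6 | 9
7 | s | 7 | 7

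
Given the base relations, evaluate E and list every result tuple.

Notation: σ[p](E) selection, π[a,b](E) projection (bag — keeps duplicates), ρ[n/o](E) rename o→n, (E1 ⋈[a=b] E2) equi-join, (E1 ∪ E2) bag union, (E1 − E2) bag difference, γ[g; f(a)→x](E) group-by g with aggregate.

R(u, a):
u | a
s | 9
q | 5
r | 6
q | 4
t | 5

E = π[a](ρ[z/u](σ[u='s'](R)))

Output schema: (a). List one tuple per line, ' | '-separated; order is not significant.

Row counts bottom-up:
  R → 5
  σ[u='s'](R) → 1
  ρ[z/u](σ[u='s'](R)) → 1
  π[a](ρ[z/u](σ[u='s'](R))) → 1

== RESULT ==
a
9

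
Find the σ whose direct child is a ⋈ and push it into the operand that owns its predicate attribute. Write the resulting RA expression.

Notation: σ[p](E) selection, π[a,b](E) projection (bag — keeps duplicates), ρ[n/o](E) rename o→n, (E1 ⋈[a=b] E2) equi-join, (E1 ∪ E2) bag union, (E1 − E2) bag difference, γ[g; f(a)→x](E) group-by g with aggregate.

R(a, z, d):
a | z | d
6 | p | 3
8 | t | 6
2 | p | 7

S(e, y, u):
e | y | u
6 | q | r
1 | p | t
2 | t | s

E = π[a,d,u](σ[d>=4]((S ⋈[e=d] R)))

σ filters on d, owned by the right side.
E' = π[a,d,u]((S ⋈[e=d] σ[d>=4](R)))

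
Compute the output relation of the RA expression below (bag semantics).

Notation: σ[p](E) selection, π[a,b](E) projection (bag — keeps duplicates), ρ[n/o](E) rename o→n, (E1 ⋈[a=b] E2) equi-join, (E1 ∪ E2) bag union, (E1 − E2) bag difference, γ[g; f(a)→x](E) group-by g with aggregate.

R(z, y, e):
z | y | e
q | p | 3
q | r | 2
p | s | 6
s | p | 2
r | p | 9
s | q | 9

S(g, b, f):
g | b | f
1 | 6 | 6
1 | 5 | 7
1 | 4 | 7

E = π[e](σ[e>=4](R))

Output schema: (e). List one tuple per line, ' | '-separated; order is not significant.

Row counts bottom-up:
  R → 6
  σ[e>=4](R) → 3
  π[e](σ[e>=4](R)) → 3

== RESULT ==
e
6
9
9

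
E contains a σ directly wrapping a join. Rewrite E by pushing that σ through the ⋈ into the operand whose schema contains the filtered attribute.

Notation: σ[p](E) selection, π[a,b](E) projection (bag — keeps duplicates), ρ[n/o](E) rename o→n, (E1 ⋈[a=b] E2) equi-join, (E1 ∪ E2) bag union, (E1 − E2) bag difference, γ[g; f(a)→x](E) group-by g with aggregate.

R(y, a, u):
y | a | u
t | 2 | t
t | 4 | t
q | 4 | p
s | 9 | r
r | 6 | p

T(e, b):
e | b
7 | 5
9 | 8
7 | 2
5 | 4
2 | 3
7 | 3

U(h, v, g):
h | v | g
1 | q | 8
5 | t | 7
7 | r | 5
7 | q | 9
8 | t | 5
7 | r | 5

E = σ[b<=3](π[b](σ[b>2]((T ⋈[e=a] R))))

σ filters on b, owned by the left side.
E' = σ[b<=3](π[b]((σ[b>2](T) ⋈[e=a] R)))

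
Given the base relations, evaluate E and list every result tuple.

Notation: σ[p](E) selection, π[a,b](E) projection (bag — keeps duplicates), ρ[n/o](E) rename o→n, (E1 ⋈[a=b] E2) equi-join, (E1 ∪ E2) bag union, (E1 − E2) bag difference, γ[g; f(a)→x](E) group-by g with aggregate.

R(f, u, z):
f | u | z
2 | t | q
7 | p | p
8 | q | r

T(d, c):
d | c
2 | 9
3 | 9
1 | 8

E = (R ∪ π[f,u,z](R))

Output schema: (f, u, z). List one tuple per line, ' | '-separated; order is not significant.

Per-node cardinality:
  R → 3
  R → 3
  π[f,u,z](R) → 3
  (R ∪ π[f,u,z](R)) → 6

== RESULT ==
f | u | z
2 | t | q
2 | t | q
7 | p | p
7 | p | p
8 | q | r
8 | q | r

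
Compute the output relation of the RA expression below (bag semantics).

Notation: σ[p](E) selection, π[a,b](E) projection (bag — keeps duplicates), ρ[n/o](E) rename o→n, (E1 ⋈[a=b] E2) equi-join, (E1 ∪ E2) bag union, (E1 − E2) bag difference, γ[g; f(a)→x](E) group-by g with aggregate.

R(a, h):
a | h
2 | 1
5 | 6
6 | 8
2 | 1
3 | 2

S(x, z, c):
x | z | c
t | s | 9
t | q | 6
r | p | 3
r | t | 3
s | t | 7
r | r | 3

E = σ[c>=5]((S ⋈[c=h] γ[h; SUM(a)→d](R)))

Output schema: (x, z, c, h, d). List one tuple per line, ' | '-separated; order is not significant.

Per-node cardinality:
  S → 6
  R → 5
  γ[h; SUM(a)→d](R) → 4
  (S ⋈[c=h] γ[h; SUM(a)→d](R)) → 1
  σ[c>=5]((S ⋈[c=h] γ[h; SUM(a)→d](R))) → 1

== RESULT ==
x | z | c | h | d
t | q | 6 | 6 | 5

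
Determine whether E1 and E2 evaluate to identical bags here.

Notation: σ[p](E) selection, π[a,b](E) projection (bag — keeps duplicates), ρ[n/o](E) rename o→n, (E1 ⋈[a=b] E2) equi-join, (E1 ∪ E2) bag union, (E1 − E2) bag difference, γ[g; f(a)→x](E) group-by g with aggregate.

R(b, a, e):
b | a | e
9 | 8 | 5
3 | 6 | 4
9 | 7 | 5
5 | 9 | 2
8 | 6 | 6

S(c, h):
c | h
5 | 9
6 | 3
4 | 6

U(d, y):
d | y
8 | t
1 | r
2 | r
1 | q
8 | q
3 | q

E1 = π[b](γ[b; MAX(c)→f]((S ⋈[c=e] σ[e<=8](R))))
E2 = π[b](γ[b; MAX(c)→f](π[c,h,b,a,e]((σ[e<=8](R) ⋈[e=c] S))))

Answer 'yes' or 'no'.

E1 per-node cardinality:
  S → 3
  R → 5
  σ[e<=8](R) → 5
  (S ⋈[c=e] σ[e<=8](R)) → 4
  γ[b; MAX(c)→f]((S ⋈[c=e] σ[e<=8](R))) → 3
  π[b](γ[b; MAX(c)→f]((S ⋈[c=e] σ[e<=8](R)))) → 3
E2 per-node cardinality:
  R → 5
  σ[e<=8](R) → 5
  S → 3
  (σ[e<=8](R) ⋈[e=c] S) → 4
  π[c,h,b,a,e]((σ[e<=8](R) ⋈[e=c] S)) → 4
  γ[b; MAX(c)→f](π[c,h,b,a,e]((σ[e<=8](R) ⋈[e=c] S))) → 3
  π[b](γ[b; MAX(c)→f](π[c,h,b,a,e]((σ[e<=8](R) ⋈[e=c] S)))) → 3

E1 and E2 produce the same multiset:
b
3
8
9

yes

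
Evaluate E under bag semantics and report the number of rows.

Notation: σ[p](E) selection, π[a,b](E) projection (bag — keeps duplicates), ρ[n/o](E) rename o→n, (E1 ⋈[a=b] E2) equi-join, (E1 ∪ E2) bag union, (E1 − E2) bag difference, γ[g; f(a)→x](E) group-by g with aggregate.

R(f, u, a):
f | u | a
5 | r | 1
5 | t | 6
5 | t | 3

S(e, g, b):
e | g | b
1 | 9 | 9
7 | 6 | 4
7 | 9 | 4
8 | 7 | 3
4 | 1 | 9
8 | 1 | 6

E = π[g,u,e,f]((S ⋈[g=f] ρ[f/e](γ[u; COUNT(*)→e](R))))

Subexpression sizes:
  S → 6
  R → 3
  γ[u; COUNT(*)→e](R) → 2
  ρ[f/e](γ[u; COUNT(*)→e](R)) → 2
  (S ⋈[g=f] ρ[f/e](γ[u; COUNT(*)→e](R))) → 2
  π[g,u,e,f]((S ⋈[g=f] ρ[f/e](γ[u; COUNT(*)→e](R)))) → 2

|E| = 2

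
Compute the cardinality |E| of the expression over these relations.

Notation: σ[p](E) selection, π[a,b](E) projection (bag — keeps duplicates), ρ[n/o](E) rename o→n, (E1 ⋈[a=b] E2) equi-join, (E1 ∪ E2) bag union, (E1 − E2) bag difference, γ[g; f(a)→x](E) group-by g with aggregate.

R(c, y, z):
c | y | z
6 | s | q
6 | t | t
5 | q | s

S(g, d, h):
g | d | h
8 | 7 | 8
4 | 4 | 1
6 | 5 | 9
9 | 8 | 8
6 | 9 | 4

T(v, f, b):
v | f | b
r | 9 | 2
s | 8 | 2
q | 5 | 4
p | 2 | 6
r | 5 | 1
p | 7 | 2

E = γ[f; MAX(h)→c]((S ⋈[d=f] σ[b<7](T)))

Subexpression sizes:
  S → 5
  T → 6
  σ[b<7](T) → 6
  (S ⋈[d=f] σ[b<7](T)) → 5
  γ[f; MAX(h)→c]((S ⋈[d=f] σ[b<7](T))) → 4

|E| = 4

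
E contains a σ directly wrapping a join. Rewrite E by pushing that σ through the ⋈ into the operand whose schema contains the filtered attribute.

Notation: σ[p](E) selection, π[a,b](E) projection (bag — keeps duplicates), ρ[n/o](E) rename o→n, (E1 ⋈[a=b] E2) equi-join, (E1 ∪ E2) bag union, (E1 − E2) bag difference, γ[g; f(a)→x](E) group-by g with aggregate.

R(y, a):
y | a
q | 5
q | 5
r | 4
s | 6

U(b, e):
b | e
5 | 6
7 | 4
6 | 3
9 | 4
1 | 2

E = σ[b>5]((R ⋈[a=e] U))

σ filters on b, owned by the right side.
E' = (R ⋈[a=e] σ[b>5](U))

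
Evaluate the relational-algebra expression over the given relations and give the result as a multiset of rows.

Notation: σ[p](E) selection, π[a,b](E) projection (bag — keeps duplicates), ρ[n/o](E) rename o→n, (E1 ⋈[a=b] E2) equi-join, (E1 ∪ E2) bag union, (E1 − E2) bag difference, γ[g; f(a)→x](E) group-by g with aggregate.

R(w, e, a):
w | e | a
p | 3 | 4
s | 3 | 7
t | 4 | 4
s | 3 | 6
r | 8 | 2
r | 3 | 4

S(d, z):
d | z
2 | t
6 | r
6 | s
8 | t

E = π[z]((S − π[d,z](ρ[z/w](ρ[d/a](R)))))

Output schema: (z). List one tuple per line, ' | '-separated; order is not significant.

Subexpression sizes:
  S → 4
  R → 6
  ρ[d/a](R) → 6
  ρ[z/w](ρ[d/a](R)) → 6
  π[d,z](ρ[z/w](ρ[d/a](R))) → 6
  (S − π[d,z](ρ[z/w](ρ[d/a](R)))) → 3
  π[z]((S − π[d,z](ρ[z/w](ρ[d/a](R))))) → 3

== RESULT ==
z
r
t
t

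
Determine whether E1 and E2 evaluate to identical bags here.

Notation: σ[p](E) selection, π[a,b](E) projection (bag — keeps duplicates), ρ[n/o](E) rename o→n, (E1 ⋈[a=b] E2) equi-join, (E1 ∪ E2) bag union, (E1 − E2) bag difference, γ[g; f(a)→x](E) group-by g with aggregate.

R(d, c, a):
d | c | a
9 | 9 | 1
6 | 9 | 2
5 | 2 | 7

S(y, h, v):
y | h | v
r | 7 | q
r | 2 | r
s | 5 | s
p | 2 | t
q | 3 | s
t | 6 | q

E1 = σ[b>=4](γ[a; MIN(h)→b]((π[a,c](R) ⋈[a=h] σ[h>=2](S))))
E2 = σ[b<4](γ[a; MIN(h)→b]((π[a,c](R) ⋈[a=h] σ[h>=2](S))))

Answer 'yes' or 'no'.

E1 subexpression sizes:
  R → 3
  π[a,c](R) → 3
  S → 6
  σ[h>=2](S) → 6
  (π[a,c](R) ⋈[a=h] σ[h>=2](S)) → 3
  γ[a; MIN(h)→b]((π[a,c](R) ⋈[a=h] σ[h>=2](S))) → 2
  σ[b>=4](γ[a; MIN(h)→b]((π[a,c](R) ⋈[a=h] σ[h>=2](S)))) → 1
E2 subexpression sizes:
  R → 3
  π[a,c](R) → 3
  S → 6
  σ[h>=2](S) → 6
  (π[a,c](R) ⋈[a=h] σ[h>=2](S)) → 3
  γ[a; MIN(h)→b]((π[a,c](R) ⋈[a=h] σ[h>=2](S))) → 2
  σ[b<4](γ[a; MIN(h)→b]((π[a,c](R) ⋈[a=h] σ[h>=2](S)))) → 1

E1 result:
a | b
7 | 7
E2 result:
a | b
2 | 2
Witness: (7, 7) appears 1× in E1 but 0× in E2.

no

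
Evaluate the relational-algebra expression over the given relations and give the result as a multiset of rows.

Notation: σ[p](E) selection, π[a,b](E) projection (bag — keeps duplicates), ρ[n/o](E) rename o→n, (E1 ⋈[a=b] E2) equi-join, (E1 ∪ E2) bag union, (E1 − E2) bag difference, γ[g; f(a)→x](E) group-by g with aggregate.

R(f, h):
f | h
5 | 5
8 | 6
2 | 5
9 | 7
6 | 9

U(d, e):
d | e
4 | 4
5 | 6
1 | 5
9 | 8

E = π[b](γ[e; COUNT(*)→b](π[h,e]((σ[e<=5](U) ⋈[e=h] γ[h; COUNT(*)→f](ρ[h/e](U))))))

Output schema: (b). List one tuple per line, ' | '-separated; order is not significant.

Stepwise |·|:
  U → 4
  σ[e<=5](U) → 2
  U → 4
  ρ[h/e](U) → 4
  γ[h; COUNT(*)→f](ρ[h/e](U)) → 4
  (σ[e<=5](U) ⋈[e=h] γ[h; COUNT(*)→f](ρ[h/e](U))) → 2
  π[h,e]((σ[e<=5](U) ⋈[e=h] γ[h; COUNT(*)→f](ρ[h/e](U)))) → 2
  γ[e; COUNT(*)→b](π[h,e]((σ[e<=5](U) ⋈[e=h] γ[h; COUNT(*)→f](ρ[h/e](U))))) → 2
  π[b](γ[e; COUNT(*)→b](π[h,e]((σ[e<=5](U) ⋈[e=h] γ[h; COUNT(*)→f](ρ[h/e](U)))))) → 2

== RESULT ==
b
1
1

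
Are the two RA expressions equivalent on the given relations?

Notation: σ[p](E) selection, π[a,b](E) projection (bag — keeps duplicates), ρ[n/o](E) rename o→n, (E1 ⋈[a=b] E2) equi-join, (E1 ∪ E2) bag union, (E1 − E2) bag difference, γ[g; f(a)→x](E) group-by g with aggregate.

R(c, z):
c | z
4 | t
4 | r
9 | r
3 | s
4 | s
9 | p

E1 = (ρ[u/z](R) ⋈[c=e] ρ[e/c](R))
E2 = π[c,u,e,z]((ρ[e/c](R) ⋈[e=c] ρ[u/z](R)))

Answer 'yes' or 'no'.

E1 stepwise |·|:
  R → 6
  ρ[u/z](R) → 6
  R → 6
  ρ[e/c](R) → 6
  (ρ[u/z](R) ⋈[c=e] ρ[e/c](R)) → 14
E2 stepwise |·|:
  R → 6
  ρ[e/c](R) → 6
  R → 6
  ρ[u/z](R) → 6
  (ρ[e/c](R) ⋈[e=c] ρ[u/z](R)) → 14
  π[c,u,e,z]((ρ[e/c](R) ⋈[e=c] ρ[u/z](R))) → 14

E1 and E2 produce the same multiset:
c | u | e | z
3 | s | 3 | s
4 | r | 4 | r
4 | r | 4 | s
4 | r | 4 | t
4 | s | 4 | r
4 | s | 4 | s
4 | s | 4 | t
4 | t | 4 | r
4 | t | 4 | s
4 | t | 4 | t
9 | p | 9 | p
9 | p | 9 | r
9 | r | 9 | p
9 | r | 9 | r

yes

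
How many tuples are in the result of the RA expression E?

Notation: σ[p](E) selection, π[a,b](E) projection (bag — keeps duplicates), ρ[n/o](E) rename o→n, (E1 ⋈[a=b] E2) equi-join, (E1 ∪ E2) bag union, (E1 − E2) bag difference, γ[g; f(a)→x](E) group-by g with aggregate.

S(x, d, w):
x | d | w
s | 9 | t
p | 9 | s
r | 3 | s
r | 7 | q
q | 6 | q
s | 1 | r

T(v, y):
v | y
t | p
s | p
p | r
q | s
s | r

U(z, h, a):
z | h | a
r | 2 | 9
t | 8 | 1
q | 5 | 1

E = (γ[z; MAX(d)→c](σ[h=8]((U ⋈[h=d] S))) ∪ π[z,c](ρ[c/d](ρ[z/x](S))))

Stepwise |·|:
  U → 3
  S → 6
  (U ⋈[h=d] S) → 0
  σ[h=8]((U ⋈[h=d] S)) → 0
  γ[z; MAX(d)→c](σ[h=8]((U ⋈[h=d] S))) → 0
  S → 6
  ρ[z/x](S) → 6
  ρ[c/d](ρ[z/x](S)) → 6
  π[z,c](ρ[c/d](ρ[z/x](S))) → 6
  (γ[z; MAX(d)→c](σ[h=8]((U ⋈[h=d] S))) ∪ π[z,c](ρ[c/d](ρ[z/x](S)))) → 6

|E| = 6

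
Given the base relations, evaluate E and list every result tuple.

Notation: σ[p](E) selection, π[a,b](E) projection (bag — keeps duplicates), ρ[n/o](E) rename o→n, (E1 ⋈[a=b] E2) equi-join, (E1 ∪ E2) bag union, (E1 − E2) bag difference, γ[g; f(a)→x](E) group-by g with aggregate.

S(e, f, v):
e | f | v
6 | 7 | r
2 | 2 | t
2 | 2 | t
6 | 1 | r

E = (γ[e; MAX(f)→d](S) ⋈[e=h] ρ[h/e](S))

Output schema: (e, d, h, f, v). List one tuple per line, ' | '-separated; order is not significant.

Per-node cardinality:
  S → 4
  γ[e; MAX(f)→d](S) → 2
  S → 4
  ρ[h/e](S) → 4
  (γ[e; MAX(f)→d](S) ⋈[e=h] ρ[h/e](S)) → 4

== RESULT ==
e | d | h | f | v
2 | 2 | 2 | 2 | t
2 | 2 | 2 | 2 | t
6 | 7 | 6 | 1 | r
6 | 7 | 6 | 7 | r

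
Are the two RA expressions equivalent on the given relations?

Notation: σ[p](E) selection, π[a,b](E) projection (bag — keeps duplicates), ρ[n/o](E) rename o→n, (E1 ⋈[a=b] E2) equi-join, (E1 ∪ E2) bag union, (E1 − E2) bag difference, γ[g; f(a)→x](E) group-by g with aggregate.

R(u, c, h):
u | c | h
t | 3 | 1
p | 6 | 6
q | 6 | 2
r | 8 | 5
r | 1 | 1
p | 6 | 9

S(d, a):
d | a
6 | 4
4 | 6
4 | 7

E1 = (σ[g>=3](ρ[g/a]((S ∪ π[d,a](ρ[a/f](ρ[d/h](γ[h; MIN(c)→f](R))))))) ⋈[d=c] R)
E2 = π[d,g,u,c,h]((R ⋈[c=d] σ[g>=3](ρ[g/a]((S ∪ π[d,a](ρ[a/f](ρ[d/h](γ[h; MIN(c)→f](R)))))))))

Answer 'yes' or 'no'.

E1 subexpression sizes:
  S → 3
  R → 6
  γ[h; MIN(c)→f](R) → 5
  ρ[d/h](γ[h; MIN(c)→f](R)) → 5
  ρ[a/f](ρ[d/h](γ[h; MIN(c)→f](R))) → 5
  π[d,a](ρ[a/f](ρ[d/h](γ[h; MIN(c)→f](R)))) → 5
  (S ∪ π[d,a](ρ[a/f](ρ[d/h](γ[h; MIN(c)→f](R))))) → 8
  ρ[g/a]((S ∪ π[d,a](ρ[a/f](ρ[d/h](γ[h; MIN(c)→f](R)))))) → 8
  σ[g>=3](ρ[g/a]((S ∪ π[d,a](ρ[a/f](ρ[d/h](γ[h; MIN(c)→f](R))))))) → 7
  R → 6
  (σ[g>=3](ρ[g/a]((S ∪ π[d,a](ρ[a/f](ρ[d/h](γ[h; MIN(c)→f](R))))))) ⋈[d=c] R) → 6
E2 subexpression sizes:
  R → 6
  S → 3
  R → 6
  γ[h; MIN(c)→f](R) → 5
  ρ[d/h](γ[h; MIN(c)→f](R)) → 5
  ρ[a/f](ρ[d/h](γ[h; MIN(c)→f](R))) → 5
  π[d,a](ρ[a/f](ρ[d/h](γ[h; MIN(c)→f](R)))) → 5
  (S ∪ π[d,a](ρ[a/f](ρ[d/h](γ[h; MIN(c)→f](R))))) → 8
  ρ[g/a]((S ∪ π[d,a](ρ[a/f](ρ[d/h](γ[h; MIN(c)→f](R)))))) → 8
  σ[g>=3](ρ[g/a]((S ∪ π[d,a](ρ[a/f](ρ[d/h](γ[h; MIN(c)→f](R))))))) → 7
  (R ⋈[c=d] σ[g>=3](ρ[g/a]((S ∪ π[d,a](ρ[a/f](ρ[d/h](γ[h; MIN(c)→f](R)))))))) → 6
  π[d,g,u,c,h]((R ⋈[c=d] σ[g>=3](ρ[g/a]((S ∪ π[d,a](ρ[a/f](ρ[d/h](γ[h; MIN(c)→f](R))))))))) → 6

E1 and E2 produce the same multiset:
d | g | u | c | h
6 | 4 | p | 6 | 6
6 | 4 | p | 6 | 9
6 | 4 | q | 6 | 2
6 | 6 | p | 6 | 6
6 | 6 | p | 6 | 9
6 | 6 | q | 6 | 2

yes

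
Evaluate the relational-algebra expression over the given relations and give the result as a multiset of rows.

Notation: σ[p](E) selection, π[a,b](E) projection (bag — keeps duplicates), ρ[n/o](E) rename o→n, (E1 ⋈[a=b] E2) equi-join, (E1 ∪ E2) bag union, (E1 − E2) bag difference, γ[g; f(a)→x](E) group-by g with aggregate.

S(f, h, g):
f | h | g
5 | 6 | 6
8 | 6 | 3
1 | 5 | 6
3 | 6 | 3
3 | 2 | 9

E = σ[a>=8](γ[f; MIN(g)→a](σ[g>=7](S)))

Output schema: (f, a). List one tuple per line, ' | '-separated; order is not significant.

Subexpression sizes:
  S → 5
  σ[g>=7](S) → 1
  γ[f; MIN(g)→a](σ[g>=7](S)) → 1
  σ[a>=8](γ[f; MIN(g)→a](σ[g>=7](S))) → 1

== RESULT ==
f | a
3 | 9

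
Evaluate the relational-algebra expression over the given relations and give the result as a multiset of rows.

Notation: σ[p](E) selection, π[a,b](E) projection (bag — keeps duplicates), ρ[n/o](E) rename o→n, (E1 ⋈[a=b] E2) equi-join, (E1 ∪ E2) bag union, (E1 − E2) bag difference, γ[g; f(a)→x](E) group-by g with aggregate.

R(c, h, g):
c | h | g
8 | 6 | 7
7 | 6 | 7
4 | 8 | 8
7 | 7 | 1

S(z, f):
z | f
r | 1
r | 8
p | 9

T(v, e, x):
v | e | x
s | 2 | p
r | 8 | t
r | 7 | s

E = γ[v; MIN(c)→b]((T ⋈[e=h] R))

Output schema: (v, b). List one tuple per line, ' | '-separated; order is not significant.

Stepwise |·|:
  T → 3
  R → 4
  (T ⋈[e=h] R) → 2
  γ[v; MIN(c)→b]((T ⋈[e=h] R)) → 1

== RESULT ==
v | b
r | 4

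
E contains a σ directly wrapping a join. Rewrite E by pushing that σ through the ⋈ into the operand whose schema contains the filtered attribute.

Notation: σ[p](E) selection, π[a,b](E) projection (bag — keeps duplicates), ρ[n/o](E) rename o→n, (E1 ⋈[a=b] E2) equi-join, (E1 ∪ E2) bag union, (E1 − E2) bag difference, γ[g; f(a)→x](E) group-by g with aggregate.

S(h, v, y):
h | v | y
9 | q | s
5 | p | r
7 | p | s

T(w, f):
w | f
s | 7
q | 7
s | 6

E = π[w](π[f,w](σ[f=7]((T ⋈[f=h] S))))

σ filters on f, owned by the left side.
E' = π[w](π[f,w]((σ[f=7](T) ⋈[f=h] S)))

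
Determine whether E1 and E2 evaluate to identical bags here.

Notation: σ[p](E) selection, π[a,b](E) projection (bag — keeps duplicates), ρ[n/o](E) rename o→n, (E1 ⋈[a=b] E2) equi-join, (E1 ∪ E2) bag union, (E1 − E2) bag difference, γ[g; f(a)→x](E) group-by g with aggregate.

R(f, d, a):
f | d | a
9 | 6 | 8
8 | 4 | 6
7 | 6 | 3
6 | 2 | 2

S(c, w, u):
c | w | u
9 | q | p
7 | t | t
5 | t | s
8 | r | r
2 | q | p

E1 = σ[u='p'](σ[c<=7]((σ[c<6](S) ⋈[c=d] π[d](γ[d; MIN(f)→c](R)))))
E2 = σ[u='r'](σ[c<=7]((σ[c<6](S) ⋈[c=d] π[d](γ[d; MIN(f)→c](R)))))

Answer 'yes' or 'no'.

E1 stepwise |·|:
  S → 5
  σ[c<6](S) → 2
  R → 4
  γ[d; MIN(f)→c](R) → 3
  π[d](γ[d; MIN(f)→c](R)) → 3
  (σ[c<6](S) ⋈[c=d] π[d](γ[d; MIN(f)→c](R))) → 1
  σ[c<=7]((σ[c<6](S) ⋈[c=d] π[d](γ[d; MIN(f)→c](R)))) → 1
  σ[u='p'](σ[c<=7]((σ[c<6](S) ⋈[c=d] π[d](γ[d; MIN(f)→c](R))))) → 1
E2 stepwise |·|:
  S → 5
  σ[c<6](S) → 2
  R → 4
  γ[d; MIN(f)→c](R) → 3
  π[d](γ[d; MIN(f)→c](R)) → 3
  (σ[c<6](S) ⋈[c=d] π[d](γ[d; MIN(f)→c](R))) → 1
  σ[c<=7]((σ[c<6](S) ⋈[c=d] π[d](γ[d; MIN(f)→c](R)))) → 1
  σ[u='r'](σ[c<=7]((σ[c<6](S) ⋈[c=d] π[d](γ[d; MIN(f)→c](R))))) → 0

E1 result:
c | w | u | d
2 | q | p | 2
E2 result:
c | w | u | d
(0 rows)
Witness: (2, 'q', 'p', 2) appears 1× in E1 but 0× in E2.

no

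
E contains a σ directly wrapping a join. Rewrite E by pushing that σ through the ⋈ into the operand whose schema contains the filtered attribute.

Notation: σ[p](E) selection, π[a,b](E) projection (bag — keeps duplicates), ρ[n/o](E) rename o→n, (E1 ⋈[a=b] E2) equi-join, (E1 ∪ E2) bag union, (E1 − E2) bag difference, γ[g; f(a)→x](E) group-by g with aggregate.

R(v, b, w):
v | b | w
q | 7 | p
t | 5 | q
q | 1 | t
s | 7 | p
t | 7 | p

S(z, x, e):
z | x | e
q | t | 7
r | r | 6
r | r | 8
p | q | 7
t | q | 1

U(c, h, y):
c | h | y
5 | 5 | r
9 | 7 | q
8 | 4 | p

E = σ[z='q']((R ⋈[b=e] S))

σ filters on z, owned by the right side.
E' = (R ⋈[b=e] σ[z='q'](S))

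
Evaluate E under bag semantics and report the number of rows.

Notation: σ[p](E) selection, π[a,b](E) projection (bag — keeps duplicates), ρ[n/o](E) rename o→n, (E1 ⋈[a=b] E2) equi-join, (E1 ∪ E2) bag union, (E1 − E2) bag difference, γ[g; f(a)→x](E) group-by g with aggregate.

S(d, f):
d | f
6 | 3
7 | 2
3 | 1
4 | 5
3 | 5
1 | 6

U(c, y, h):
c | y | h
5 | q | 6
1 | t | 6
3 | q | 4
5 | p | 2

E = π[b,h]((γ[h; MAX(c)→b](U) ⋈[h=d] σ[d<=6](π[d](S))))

Subexpression sizes:
  U → 4
  γ[h; MAX(c)→b](U) → 3
  S → 6
  π[d](S) → 6
  σ[d<=6](π[d](S)) → 5
  (γ[h; MAX(c)→b](U) ⋈[h=d] σ[d<=6](π[d](S))) → 2
  π[b,h]((γ[h; MAX(c)→b](U) ⋈[h=d] σ[d<=6](π[d](S)))) → 2

|E| = 2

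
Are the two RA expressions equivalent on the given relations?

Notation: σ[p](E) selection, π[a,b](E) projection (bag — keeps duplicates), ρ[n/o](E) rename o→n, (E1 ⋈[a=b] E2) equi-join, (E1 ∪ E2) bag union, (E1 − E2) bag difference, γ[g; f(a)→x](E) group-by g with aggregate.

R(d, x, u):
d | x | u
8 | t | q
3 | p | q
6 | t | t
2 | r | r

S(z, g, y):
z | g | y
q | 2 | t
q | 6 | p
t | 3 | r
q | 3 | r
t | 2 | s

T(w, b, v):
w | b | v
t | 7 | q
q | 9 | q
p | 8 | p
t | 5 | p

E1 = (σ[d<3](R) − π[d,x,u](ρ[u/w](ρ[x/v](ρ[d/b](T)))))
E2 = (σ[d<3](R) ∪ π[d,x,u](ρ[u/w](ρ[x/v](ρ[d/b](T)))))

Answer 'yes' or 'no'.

E1 subexpression sizes:
  R → 4
  σ[d<3](R) → 1
  T → 4
  ρ[d/b](T) → 4
  ρ[x/v](ρ[d/b](T)) → 4
  ρ[u/w](ρ[x/v](ρ[d/b](T))) → 4
  π[d,x,u](ρ[u/w](ρ[x/v](ρ[d/b](T)))) → 4
  (σ[d<3](R) − π[d,x,u](ρ[u/w](ρ[x/v](ρ[d/b](T))))) → 1
E2 subexpression sizes:
  R → 4
  σ[d<3](R) → 1
  T → 4
  ρ[d/b](T) → 4
  ρ[x/v](ρ[d/b](T)) → 4
  ρ[u/w](ρ[x/v](ρ[d/b](T))) → 4
  π[d,x,u](ρ[u/w](ρ[x/v](ρ[d/b](T)))) → 4
  (σ[d<3](R) ∪ π[d,x,u](ρ[u/w](ρ[x/v](ρ[d/b](T))))) → 5

E1 result:
d | x | u
2 | r | r
E2 result:
d | x | u
2 | r | r
5 | p | t
7 | q | t
8 | p | p
9 | q | q
Witness: (8, 'p', 'p') appears 0× in E1 but 1× in E2.

no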